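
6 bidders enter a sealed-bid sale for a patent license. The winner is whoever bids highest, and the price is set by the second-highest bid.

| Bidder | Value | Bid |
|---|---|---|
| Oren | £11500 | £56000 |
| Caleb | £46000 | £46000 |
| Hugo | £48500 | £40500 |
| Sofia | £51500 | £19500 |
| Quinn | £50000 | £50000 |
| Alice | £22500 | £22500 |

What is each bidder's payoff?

Sorted high to low: Oren £56000; Quinn £50000; Caleb £46000; Hugo £40500; Alice £22500; Sofia £19500.
Oren has the top bid and wins; the price is the second-highest bid, £50000.
Oren's payoff = £11500 − £50000 = -£38500. All other bidders lose, so their payoff is 0.

Payoffs: Oren -£38500, Caleb £0, Hugo £0, Sofia £0, Quinn £0, Alice £0.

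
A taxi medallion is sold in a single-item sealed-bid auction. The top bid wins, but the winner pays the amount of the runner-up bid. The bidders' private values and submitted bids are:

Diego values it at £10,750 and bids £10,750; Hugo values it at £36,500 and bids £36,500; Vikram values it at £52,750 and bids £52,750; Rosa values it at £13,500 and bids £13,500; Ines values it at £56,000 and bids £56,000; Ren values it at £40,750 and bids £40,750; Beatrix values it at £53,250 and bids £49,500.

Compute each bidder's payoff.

Bids in descending order: Ines £56,000, then Vikram £52,750, then Beatrix £49,500, then Ren £40,750, then Hugo £36,500, then Rosa £13,500, then Diego £10,750.
Ines has the top bid and wins; the price is the second-highest bid, £52,750.
Ines's payoff = £56,000 − £52,750 = £3,250. All other bidders lose, so their payoff is 0.

Diego £0, Hugo £0, Vikram £0, Rosa £0, Ines £3,250, Ren £0, Beatrix £0.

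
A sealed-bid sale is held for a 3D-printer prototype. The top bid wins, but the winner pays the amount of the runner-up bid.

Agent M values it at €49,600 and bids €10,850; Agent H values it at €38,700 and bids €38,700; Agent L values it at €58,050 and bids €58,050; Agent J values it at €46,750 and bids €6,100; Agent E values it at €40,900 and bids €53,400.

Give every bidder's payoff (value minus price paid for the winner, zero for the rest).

Agent M €0, Agent H €0, Agent L €4,650, Agent J €0, Agent E €0.

Sorted high to low: Agent L €58,050, then Agent E €53,400, then Agent H €38,700, then Agent M €10,850, then Agent J €6,100.
Agent L has the top bid and wins; the price is the second-highest bid, €53,400.
Agent L's payoff = €58,050 − €53,400 = €4,650. All other bidders lose, so their payoff is 0.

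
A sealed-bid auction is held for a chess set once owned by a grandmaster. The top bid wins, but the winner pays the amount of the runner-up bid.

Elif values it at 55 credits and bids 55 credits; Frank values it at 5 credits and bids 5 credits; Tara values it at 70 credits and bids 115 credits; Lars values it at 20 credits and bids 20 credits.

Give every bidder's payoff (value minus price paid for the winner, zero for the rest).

Payoffs: Elif 0 credits, Frank 0 credits, Tara 15 credits, Lars 0 credits.

Sorted high to low: Tara 115 credits, then Elif 55 credits, then Lars 20 credits, then Frank 5 credits.
Tara has the top bid and wins; the price is the second-highest bid, 55 credits.
Tara's payoff = 70 credits − 55 credits = 15 credits. All other bidders lose, so their payoff is 0.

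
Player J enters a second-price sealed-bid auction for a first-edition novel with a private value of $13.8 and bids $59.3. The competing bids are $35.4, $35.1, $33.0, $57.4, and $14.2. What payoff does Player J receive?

-$43.6

Highest competing bid: $57.4.
Player J's bid $59.3 is the highest overall, so Player J wins and pays the second-highest bid, $57.4.
Payoff = value − price = $13.8 − $57.4 = -$43.6.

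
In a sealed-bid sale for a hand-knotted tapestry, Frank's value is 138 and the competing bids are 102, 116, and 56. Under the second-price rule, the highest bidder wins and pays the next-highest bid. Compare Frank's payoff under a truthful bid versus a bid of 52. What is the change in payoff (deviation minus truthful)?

-22

The highest competing bid is 116.
Bidding truthfully at 138: Frank has the top bid, wins, and pays the second-highest bid 116. Payoff = 138 − 116 = 22.
Bidding 52: the top bid is 116 (a rival), so Frank loses. Payoff = 0.
Change = 0 − 22 = -22.
This is the dominant-strategy logic: truthful bidding weakly beats any alternative.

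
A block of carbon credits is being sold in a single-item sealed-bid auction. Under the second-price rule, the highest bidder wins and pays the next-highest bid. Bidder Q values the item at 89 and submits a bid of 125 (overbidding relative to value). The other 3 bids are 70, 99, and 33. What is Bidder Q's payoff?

Highest competing bid: 99.
Bidder Q's bid 125 is the highest overall, so Bidder Q wins and pays the second-highest bid, 99.
Payoff = value − price = 89 − 99 = -10.
Overbidding won the item at a price above value — truthful bidding would have avoided this loss.

Payoff = -10.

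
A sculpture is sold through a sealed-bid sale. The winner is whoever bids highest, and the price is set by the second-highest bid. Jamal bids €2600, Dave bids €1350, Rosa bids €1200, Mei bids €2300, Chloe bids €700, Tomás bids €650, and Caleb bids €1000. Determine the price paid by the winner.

Price paid: €2300.

Bids in descending order: Jamal €2600; Mei €2300; Dave €1350; Rosa €1200; Caleb €1000; Chloe €700; Tomás €650.
Jamal has the highest bid, so Jamal wins.
The second-highest bid is €2300, so that is what Jamal pays.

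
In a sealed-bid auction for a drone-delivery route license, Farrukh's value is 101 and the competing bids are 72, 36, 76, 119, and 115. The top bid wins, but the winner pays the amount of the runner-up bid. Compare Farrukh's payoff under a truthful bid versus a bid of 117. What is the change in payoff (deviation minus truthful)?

Change in payoff: 0.

The highest competing bid is 119.
Bidding truthfully at 101: the top bid is 119 (a rival), so Farrukh loses. Payoff = 0.
Bidding 117: the top bid is 119 (a rival), so Farrukh loses. Payoff = 0.
Change = 0 − 0 = 0.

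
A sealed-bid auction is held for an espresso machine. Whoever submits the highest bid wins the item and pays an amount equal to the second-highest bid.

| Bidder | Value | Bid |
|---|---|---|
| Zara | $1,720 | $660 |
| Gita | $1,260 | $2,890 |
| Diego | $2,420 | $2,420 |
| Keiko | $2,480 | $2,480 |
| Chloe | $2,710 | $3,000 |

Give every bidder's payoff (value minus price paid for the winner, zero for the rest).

Payoffs: Zara $0, Gita $0, Diego $0, Keiko $0, Chloe -$180.

Ordered from highest: Chloe $3,000, then Gita $2,890, then Keiko $2,480, then Diego $2,420, then Zara $660.
Chloe has the top bid and wins; the price is the second-highest bid, $2,890.
Chloe's payoff = $2,710 − $2,890 = -$180. All other bidders lose, so their payoff is 0.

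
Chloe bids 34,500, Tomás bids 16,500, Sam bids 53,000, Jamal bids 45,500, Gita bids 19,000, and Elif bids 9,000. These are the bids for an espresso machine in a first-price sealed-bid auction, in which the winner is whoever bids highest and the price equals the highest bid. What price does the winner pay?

53,000

Ordered from highest: Sam 53,000 > Jamal 45,500 > Chloe 34,500 > Gita 19,000 > Tomás 16,500 > Elif 9,000.
Sam is the highest bidder, so Sam wins.
Under the first-price rule, the price is the highest bid: 53,000.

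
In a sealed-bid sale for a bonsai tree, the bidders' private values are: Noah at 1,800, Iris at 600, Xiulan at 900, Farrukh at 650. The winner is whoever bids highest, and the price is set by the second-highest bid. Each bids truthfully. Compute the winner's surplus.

Surplus = 900.

Ranking the bids: Noah 1,800 > Xiulan 900 > Farrukh 650 > Iris 600.
Noah wins with the top bid and pays the second-highest, 900.
Surplus = 1,800 − 900 = 900.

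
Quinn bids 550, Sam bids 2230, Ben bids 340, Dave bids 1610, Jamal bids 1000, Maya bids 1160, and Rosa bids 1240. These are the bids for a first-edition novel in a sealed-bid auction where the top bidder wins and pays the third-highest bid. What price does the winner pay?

1240

Sorted high to low: Sam 2230, then Dave 1610, then Rosa 1240, then Maya 1160, then Jamal 1000, then Quinn 550, then Ben 340.
Sam is the highest bidder, so Sam wins.
Under the third-price rule, the price is the third-highest bid: 1240.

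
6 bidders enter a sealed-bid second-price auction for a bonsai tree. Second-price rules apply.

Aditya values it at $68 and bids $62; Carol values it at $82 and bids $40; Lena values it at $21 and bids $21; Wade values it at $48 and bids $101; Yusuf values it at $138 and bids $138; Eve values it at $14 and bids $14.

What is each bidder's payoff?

Aditya $0, Carol $0, Lena $0, Wade $0, Yusuf $37, Eve $0.

Ranking the bids: Yusuf $138, then Wade $101, then Aditya $62, then Carol $40, then Lena $21, then Eve $14.
Yusuf has the top bid and wins; the price is the second-highest bid, $101.
Yusuf's payoff = $138 − $101 = $37. All other bidders lose, so their payoff is 0.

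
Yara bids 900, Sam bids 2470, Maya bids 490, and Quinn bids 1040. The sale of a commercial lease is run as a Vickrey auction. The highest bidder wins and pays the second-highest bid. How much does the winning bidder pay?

The winner pays 1040.

Bids in descending order: Sam 2470, then Quinn 1040, then Yara 900, then Maya 490.
Sam has the highest bid, so Sam wins.
The second-highest bid is 1040, so that is what Sam pays.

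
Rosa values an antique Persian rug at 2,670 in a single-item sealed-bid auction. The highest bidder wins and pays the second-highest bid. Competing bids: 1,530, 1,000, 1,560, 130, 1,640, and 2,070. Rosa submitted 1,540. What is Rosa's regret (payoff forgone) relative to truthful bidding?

The highest competing bid is 2,070.
Bidding truthfully at 2,670: Rosa has the top bid, wins, and pays the second-highest bid 2,070. Payoff = 2,670 − 2,070 = 600.
Bidding 1,540: the top bid is 2,070 (a rival), so Rosa loses. Payoff = 0.
Regret = truthful payoff − actual payoff = 600 − 0 = 600.
Deviating from a truthful bid can only lose payoff in a second-price auction — never gain.

Regret: 600.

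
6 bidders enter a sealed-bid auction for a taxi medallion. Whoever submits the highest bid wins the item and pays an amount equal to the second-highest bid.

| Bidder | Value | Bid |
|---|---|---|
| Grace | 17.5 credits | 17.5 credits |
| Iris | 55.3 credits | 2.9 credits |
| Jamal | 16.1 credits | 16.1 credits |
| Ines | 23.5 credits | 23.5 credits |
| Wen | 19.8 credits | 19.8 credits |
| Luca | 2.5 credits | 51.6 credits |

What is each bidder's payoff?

Payoffs: Grace 0.0 credits, Iris 0.0 credits, Jamal 0.0 credits, Ines 0.0 credits, Wen 0.0 credits, Luca -21.0 credits.

Ranking the bids: Luca 51.6 credits, then Ines 23.5 credits, then Wen 19.8 credits, then Grace 17.5 credits, then Jamal 16.1 credits, then Iris 2.9 credits.
Luca has the top bid and wins; the price is the second-highest bid, 23.5 credits.
Luca's payoff = 2.5 credits − 23.5 credits = -21.0 credits. All other bidders lose, so their payoff is 0.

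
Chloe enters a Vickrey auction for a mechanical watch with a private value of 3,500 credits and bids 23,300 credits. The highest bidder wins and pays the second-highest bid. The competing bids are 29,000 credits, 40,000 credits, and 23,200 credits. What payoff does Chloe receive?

Highest competing bid: 40,000 credits.
Chloe's bid 23,300 credits is not the highest, so Chloe loses, pays nothing, and earns zero payoff.

Payoff = 0 credits.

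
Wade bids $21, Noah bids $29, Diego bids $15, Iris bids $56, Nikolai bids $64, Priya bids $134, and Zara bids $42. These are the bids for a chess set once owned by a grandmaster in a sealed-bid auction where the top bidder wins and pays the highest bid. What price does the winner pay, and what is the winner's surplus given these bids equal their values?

Ranking the bids: Priya $134 > Nikolai $64 > Iris $56 > Zara $42 > Noah $29 > Wade $21 > Diego $15.
Priya is the highest bidder, so Priya wins.
Under the first-price rule, the price is the highest bid: $134.
Surplus = $134 − $134 = $0.

The winner pays $134 for a surplus of $0.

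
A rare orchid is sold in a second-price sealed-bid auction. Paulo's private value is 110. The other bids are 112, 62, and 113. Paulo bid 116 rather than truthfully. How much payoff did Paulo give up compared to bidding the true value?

Payoff forgone: 3.

The highest competing bid is 113.
Bidding truthfully at 110: the top bid is 113 (a rival), so Paulo loses. Payoff = 0.
Bidding 116: Paulo has the top bid, wins, and pays the second-highest bid 113. Payoff = 110 − 113 = -3.
Regret = truthful payoff − actual payoff = 0 − -3 = 3.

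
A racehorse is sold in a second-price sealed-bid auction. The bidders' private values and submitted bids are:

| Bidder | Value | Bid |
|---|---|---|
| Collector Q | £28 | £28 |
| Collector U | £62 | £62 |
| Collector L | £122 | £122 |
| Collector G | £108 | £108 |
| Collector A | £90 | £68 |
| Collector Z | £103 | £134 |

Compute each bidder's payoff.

Payoffs: Collector Q £0, Collector U £0, Collector L £0, Collector G £0, Collector A £0, Collector Z -£19.

Ranking the bids: Collector Z £134; Collector L £122; Collector G £108; Collector A £68; Collector U £62; Collector Q £28.
Collector Z has the top bid and wins; the price is the second-highest bid, £122.
Collector Z's payoff = £103 − £122 = -£19. All other bidders lose, so their payoff is 0.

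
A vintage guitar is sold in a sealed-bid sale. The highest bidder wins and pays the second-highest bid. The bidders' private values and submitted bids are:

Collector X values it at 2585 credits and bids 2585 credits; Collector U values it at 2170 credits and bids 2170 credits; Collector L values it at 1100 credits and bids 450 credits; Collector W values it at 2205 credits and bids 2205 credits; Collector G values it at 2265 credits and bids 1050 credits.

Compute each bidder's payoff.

Payoffs: Collector X 380 credits, Collector U 0 credits, Collector L 0 credits, Collector W 0 credits, Collector G 0 credits.

Ranking the bids: Collector X 2585 credits > Collector W 2205 credits > Collector U 2170 credits > Collector G 1050 credits > Collector L 450 credits.
Collector X has the top bid and wins; the price is the second-highest bid, 2205 credits.
Collector X's payoff = 2585 credits − 2205 credits = 380 credits. All other bidders lose, so their payoff is 0.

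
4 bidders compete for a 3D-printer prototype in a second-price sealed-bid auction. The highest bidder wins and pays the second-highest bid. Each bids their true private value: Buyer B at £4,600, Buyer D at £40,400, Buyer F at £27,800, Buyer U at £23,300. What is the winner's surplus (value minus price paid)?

£12,600

Sorted high to low: Buyer D £40,400 > Buyer F £27,800 > Buyer U £23,300 > Buyer B £4,600.
Buyer D wins with the top bid and pays the second-highest, £27,800.
Surplus = £40,400 − £27,800 = £12,600.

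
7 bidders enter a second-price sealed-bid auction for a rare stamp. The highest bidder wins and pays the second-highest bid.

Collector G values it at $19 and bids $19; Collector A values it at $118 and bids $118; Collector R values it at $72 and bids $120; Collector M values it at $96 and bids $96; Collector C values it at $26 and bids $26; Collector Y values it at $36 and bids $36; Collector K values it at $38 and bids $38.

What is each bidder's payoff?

Collector G $0, Collector A $0, Collector R -$46, Collector M $0, Collector C $0, Collector Y $0, Collector K $0.

Ranking the bids: Collector R $120; Collector A $118; Collector M $96; Collector K $38; Collector Y $36; Collector C $26; Collector G $19.
Collector R has the top bid and wins; the price is the second-highest bid, $118.
Collector R's payoff = $72 − $118 = -$46. All other bidders lose, so their payoff is 0.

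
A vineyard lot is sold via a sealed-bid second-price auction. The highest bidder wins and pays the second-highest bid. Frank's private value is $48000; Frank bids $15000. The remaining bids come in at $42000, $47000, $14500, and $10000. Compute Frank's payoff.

Highest competing bid: $47000.
Frank's bid $15000 is not the highest, so Frank loses, pays nothing, and earns zero payoff.

$0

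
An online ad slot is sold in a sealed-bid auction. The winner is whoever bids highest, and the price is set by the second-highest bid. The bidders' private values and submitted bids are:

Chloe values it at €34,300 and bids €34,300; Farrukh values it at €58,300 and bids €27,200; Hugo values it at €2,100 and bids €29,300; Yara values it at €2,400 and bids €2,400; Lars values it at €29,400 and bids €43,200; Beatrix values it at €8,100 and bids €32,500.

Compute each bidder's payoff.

Chloe €0, Farrukh €0, Hugo €0, Yara €0, Lars -€4,900, Beatrix €0.

Ordered from highest: Lars €43,200 > Chloe €34,300 > Beatrix €32,500 > Hugo €29,300 > Farrukh €27,200 > Yara €2,400.
Lars has the top bid and wins; the price is the second-highest bid, €34,300.
Lars's payoff = €29,400 − €34,300 = -€4,900. All other bidders lose, so their payoff is 0.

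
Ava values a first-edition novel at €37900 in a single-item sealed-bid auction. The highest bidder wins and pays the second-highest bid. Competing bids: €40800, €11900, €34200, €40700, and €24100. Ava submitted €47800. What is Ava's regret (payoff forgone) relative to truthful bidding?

The highest competing bid is €40800.
Bidding truthfully at €37900: the top bid is €40800 (a rival), so Ava loses. Payoff = €0.
Bidding €47800: Ava has the top bid, wins, and pays the second-highest bid €40800. Payoff = €37900 − €40800 = -€2900.
Regret = truthful payoff − actual payoff = €0 − -€2900 = €2900.

Regret: €2900.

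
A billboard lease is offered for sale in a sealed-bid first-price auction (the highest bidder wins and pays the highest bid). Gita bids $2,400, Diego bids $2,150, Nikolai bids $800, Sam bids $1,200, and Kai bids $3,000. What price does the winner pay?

Price paid: $3,000.

Bids in descending order: Kai $3,000, then Gita $2,400, then Diego $2,150, then Sam $1,200, then Nikolai $800.
Kai is the highest bidder, so Kai wins.
Under the first-price rule, the price is the highest bid: $3,000.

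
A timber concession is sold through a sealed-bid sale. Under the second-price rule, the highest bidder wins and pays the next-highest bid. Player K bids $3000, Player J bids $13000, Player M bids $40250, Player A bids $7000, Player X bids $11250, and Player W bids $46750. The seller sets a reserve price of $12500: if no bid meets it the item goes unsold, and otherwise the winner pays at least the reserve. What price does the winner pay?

$40250

Ordered from highest: Player W $46750 > Player M $40250 > Player J $13000 > Player X $11250 > Player A $7000 > Player K $3000.
Player W has the highest bid, so Player W wins.
The second-highest bid is $40250, which exceeds the reserve, so that sets the price.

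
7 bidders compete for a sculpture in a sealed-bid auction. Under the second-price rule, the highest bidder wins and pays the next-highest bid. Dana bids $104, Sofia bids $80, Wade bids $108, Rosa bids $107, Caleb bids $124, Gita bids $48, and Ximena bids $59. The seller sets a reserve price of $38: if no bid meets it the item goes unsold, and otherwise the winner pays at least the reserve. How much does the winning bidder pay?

Price paid: $108.

Bids in descending order: Caleb $124, then Wade $108, then Rosa $107, then Dana $104, then Sofia $80, then Ximena $59, then Gita $48.
Caleb has the highest bid, so Caleb wins.
The second-highest bid is $108, which exceeds the reserve, so that sets the price.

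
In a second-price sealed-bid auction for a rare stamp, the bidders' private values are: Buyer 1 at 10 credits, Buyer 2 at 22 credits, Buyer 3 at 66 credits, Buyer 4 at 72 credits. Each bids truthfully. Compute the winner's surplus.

Surplus = 6 credits.

Bids in descending order: Buyer 4 72 credits, then Buyer 3 66 credits, then Buyer 2 22 credits, then Buyer 1 10 credits.
Buyer 4 wins with the top bid and pays the second-highest, 66 credits.
Surplus = 72 credits − 66 credits = 6 credits.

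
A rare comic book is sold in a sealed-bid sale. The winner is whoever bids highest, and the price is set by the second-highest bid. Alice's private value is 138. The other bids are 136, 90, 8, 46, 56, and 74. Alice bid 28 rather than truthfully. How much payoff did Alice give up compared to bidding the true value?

Payoff forgone: 2.

The highest competing bid is 136.
Bidding truthfully at 138: Alice has the top bid, wins, and pays the second-highest bid 136. Payoff = 138 − 136 = 2.
Bidding 28: the top bid is 136 (a rival), so Alice loses. Payoff = 0.
Regret = truthful payoff − actual payoff = 2 − 0 = 2.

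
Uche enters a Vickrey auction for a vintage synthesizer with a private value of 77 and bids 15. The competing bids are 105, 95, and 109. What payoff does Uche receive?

Uche's payoff: 0.

Highest competing bid: 109.
Uche's bid 15 is not the highest, so Uche loses, pays nothing, and earns zero payoff.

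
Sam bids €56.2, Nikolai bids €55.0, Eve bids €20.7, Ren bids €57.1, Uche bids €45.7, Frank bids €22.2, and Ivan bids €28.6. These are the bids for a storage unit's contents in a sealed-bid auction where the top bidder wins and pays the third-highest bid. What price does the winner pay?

Bids in descending order: Ren €57.1; Sam €56.2; Nikolai €55.0; Uche €45.7; Ivan €28.6; Frank €22.2; Eve €20.7.
Ren is the highest bidder, so Ren wins.
Under the third-price rule, the price is the third-highest bid: €55.0.

€55.0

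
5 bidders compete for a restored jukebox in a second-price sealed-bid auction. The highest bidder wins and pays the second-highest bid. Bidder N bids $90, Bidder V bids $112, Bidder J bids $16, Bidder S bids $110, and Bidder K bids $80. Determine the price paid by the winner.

Ordered from highest: Bidder V $112 > Bidder S $110 > Bidder N $90 > Bidder K $80 > Bidder J $16.
Bidder V has the highest bid, so Bidder V wins.
The second-highest bid is $110, so that is what Bidder V pays.

Price paid: $110.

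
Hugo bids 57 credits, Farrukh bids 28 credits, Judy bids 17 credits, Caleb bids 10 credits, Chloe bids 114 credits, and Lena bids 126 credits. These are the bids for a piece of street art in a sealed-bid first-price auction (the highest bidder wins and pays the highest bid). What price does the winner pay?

The winner pays 126 credits.

Bids in descending order: Lena 126 credits, then Chloe 114 credits, then Hugo 57 credits, then Farrukh 28 credits, then Judy 17 credits, then Caleb 10 credits.
Lena is the highest bidder, so Lena wins.
Under the first-price rule, the price is the highest bid: 126 credits.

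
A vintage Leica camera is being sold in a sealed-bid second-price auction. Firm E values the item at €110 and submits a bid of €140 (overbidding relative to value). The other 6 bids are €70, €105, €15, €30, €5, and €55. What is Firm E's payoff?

€5

Highest competing bid: €105.
Firm E's bid €140 is the highest overall, so Firm E wins and pays the second-highest bid, €105.
Payoff = value − price = €110 − €105 = €5.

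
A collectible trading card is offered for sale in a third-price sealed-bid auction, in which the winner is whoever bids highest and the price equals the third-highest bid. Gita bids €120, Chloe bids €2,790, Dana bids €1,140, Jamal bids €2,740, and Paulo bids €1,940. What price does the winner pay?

The winner pays €1,940.

Ranking the bids: Chloe €2,790, then Jamal €2,740, then Paulo €1,940, then Dana €1,140, then Gita €120.
Chloe is the highest bidder, so Chloe wins.
Under the third-price rule, the price is the third-highest bid: €1,940.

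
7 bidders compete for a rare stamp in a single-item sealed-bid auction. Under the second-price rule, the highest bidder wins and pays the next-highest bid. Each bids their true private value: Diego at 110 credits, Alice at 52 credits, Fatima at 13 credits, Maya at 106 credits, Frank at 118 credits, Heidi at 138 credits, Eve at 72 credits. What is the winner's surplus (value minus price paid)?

Winner's surplus: 20 credits.

Sorted high to low: Heidi 138 credits, then Frank 118 credits, then Diego 110 credits, then Maya 106 credits, then Eve 72 credits, then Alice 52 credits, then Fatima 13 credits.
Heidi wins with the top bid and pays the second-highest, 118 credits.
Surplus = 138 credits − 118 credits = 20 credits.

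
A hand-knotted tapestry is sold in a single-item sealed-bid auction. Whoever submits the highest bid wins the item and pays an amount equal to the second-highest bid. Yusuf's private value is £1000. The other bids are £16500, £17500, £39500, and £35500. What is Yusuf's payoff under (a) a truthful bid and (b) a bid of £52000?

Truthful: £0; alternative: -£38500.

The highest competing bid is £39500.
Bidding truthfully at £1000: the top bid is £39500 (a rival), so Yusuf loses. Payoff = £0.
Bidding £52000: Yusuf has the top bid, wins, and pays the second-highest bid £39500. Payoff = £1000 − £39500 = -£38500.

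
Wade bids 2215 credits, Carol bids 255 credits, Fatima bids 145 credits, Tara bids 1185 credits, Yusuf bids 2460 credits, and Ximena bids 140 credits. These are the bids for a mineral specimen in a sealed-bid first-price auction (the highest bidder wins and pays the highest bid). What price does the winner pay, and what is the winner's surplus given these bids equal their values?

Ranking the bids: Yusuf 2460 credits; Wade 2215 credits; Tara 1185 credits; Carol 255 credits; Fatima 145 credits; Ximena 140 credits.
Yusuf is the highest bidder, so Yusuf wins.
Under the first-price rule, the price is the highest bid: 2460 credits.
Surplus = 2460 credits − 2460 credits = 0 credits.

The winner pays 2460 credits for a surplus of 0 credits.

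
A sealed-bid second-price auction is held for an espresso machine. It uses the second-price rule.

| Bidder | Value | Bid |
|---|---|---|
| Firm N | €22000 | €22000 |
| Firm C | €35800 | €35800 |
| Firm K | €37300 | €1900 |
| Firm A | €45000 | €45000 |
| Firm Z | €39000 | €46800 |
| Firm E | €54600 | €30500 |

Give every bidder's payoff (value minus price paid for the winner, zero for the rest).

Payoffs: Firm N €0, Firm C €0, Firm K €0, Firm A €0, Firm Z -€6000, Firm E €0.

Ordered from highest: Firm Z €46800, then Firm A €45000, then Firm C €35800, then Firm E €30500, then Firm N €22000, then Firm K €1900.
Firm Z has the top bid and wins; the price is the second-highest bid, €45000.
Firm Z's payoff = €39000 − €45000 = -€6000. All other bidders lose, so their payoff is 0.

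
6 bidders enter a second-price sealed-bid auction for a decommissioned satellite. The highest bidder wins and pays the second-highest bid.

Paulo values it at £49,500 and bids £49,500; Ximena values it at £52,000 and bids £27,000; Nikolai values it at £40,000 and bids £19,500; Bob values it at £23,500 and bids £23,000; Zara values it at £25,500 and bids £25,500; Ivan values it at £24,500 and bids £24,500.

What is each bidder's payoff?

Payoffs: Paulo £22,500, Ximena £0, Nikolai £0, Bob £0, Zara £0, Ivan £0.

Bids in descending order: Paulo £49,500 > Ximena £27,000 > Zara £25,500 > Ivan £24,500 > Bob £23,000 > Nikolai £19,500.
Paulo has the top bid and wins; the price is the second-highest bid, £27,000.
Paulo's payoff = £49,500 − £27,000 = £22,500. All other bidders lose, so their payoff is 0.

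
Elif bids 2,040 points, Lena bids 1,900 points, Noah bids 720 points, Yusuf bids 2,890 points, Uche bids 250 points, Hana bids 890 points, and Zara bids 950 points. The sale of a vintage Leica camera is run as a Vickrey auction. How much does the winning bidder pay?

Sorted high to low: Yusuf 2,890 points > Elif 2,040 points > Lena 1,900 points > Zara 950 points > Hana 890 points > Noah 720 points > Uche 250 points.
Yusuf has the highest bid, so Yusuf wins.
The second-highest bid is 2,040 points, so that is what Yusuf pays.

2,040 points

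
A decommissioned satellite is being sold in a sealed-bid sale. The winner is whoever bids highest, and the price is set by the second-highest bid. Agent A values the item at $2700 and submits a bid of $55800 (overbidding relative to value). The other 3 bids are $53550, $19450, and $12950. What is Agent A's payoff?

Agent A's payoff: -$50850.

Highest competing bid: $53550.
Agent A's bid $55800 is the highest overall, so Agent A wins and pays the second-highest bid, $53550.
Payoff = value − price = $2700 − $53550 = -$50850.
Overbidding won the item at a price above value — truthful bidding would have avoided this loss.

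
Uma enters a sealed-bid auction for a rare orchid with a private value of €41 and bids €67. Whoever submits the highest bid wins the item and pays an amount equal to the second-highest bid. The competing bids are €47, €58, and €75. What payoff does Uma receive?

Highest competing bid: €75.
Uma's bid €67 is not the highest, so Uma loses, pays nothing, and earns zero payoff.

€0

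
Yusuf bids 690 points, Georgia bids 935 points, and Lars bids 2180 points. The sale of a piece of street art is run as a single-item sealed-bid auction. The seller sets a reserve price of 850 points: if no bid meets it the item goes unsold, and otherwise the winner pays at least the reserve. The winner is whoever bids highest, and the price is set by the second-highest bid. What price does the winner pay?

Bids in descending order: Lars 2180 points; Georgia 935 points; Yusuf 690 points.
Lars has the highest bid, so Lars wins.
The second-highest bid is 935 points, which exceeds the reserve, so that sets the price.

935 points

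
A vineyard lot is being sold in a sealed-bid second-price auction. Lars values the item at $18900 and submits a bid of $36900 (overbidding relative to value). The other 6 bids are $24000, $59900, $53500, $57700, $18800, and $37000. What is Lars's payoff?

Payoff = $0.

Highest competing bid: $59900.
Lars's bid $36900 is not the highest, so Lars loses, pays nothing, and earns zero payoff.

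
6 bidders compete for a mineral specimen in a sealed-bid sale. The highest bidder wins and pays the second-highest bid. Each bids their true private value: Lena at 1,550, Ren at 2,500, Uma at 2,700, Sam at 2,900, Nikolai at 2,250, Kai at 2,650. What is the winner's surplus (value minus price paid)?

Ranking the bids: Sam 2,900; Uma 2,700; Kai 2,650; Ren 2,500; Nikolai 2,250; Lena 1,550.
Sam wins with the top bid and pays the second-highest, 2,700.
Surplus = 2,900 − 2,700 = 200.

200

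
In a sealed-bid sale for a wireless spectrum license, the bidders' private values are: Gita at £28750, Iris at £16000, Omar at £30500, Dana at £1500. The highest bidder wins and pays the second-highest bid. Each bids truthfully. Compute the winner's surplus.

£1750

Bids in descending order: Omar £30500 > Gita £28750 > Iris £16000 > Dana £1500.
Omar wins with the top bid and pays the second-highest, £28750.
Surplus = £30500 − £28750 = £1750.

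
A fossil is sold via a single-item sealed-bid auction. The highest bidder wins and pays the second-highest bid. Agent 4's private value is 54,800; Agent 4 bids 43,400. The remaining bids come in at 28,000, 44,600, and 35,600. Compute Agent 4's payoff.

Highest competing bid: 44,600.
Agent 4's bid 43,400 is not the highest, so Agent 4 loses, pays nothing, and earns zero payoff.

Payoff = 0.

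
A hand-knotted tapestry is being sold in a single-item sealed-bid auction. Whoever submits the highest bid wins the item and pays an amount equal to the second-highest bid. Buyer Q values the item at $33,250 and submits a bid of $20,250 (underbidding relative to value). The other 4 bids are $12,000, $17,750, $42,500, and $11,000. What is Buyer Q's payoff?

Payoff = $0.

Highest competing bid: $42,500.
Buyer Q's bid $20,250 is not the highest, so Buyer Q loses, pays nothing, and earns zero payoff.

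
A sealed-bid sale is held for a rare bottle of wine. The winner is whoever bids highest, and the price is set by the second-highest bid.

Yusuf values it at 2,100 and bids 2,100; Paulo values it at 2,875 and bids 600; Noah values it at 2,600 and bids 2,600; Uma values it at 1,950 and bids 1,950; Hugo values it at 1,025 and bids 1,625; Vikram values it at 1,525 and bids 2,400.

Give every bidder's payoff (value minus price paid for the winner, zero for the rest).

Ranking the bids: Noah 2,600, then Vikram 2,400, then Yusuf 2,100, then Uma 1,950, then Hugo 1,625, then Paulo 600.
Noah has the top bid and wins; the price is the second-highest bid, 2,400.
Noah's payoff = 2,600 − 2,400 = 200. All other bidders lose, so their payoff is 0.

Yusuf 0, Paulo 0, Noah 200, Uma 0, Hugo 0, Vikram 0.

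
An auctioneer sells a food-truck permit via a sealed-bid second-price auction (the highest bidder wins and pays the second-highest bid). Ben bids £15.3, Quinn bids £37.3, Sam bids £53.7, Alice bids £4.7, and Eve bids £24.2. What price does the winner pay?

Ordered from highest: Sam £53.7, then Quinn £37.3, then Eve £24.2, then Ben £15.3, then Alice £4.7.
Sam is the highest bidder, so Sam wins.
Under the second-price rule, the price is the second-highest bid: £37.3.

£37.3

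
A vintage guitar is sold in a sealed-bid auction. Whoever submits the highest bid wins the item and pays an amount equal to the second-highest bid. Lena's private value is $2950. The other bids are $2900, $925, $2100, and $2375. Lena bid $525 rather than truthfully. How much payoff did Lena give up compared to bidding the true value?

Regret: $50.

The highest competing bid is $2900.
Bidding truthfully at $2950: Lena has the top bid, wins, and pays the second-highest bid $2900. Payoff = $2950 − $2900 = $50.
Bidding $525: the top bid is $2900 (a rival), so Lena loses. Payoff = $0.
Regret = truthful payoff − actual payoff = $50 − $0 = $50.
This is the dominant-strategy logic: truthful bidding weakly beats any alternative.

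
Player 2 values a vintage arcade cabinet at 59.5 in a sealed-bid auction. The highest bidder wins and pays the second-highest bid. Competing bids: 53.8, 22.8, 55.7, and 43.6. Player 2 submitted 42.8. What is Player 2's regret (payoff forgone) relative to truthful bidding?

Regret: 3.8.

The highest competing bid is 55.7.
Bidding truthfully at 59.5: Player 2 has the top bid, wins, and pays the second-highest bid 55.7. Payoff = 59.5 − 55.7 = 3.8.
Bidding 42.8: the top bid is 55.7 (a rival), so Player 2 loses. Payoff = 0.0.
Regret = truthful payoff − actual payoff = 3.8 − 0.0 = 3.8.
Deviating from a truthful bid can only lose payoff in a second-price auction — never gain.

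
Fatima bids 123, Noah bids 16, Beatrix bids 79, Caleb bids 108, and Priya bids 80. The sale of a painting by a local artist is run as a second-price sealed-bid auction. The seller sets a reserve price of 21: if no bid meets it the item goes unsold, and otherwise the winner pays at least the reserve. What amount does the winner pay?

The winner pays 108.

Ranking the bids: Fatima 123 > Caleb 108 > Priya 80 > Beatrix 79 > Noah 16.
Fatima has the highest bid, so Fatima wins.
The second-highest bid is 108, which exceeds the reserve, so that sets the price.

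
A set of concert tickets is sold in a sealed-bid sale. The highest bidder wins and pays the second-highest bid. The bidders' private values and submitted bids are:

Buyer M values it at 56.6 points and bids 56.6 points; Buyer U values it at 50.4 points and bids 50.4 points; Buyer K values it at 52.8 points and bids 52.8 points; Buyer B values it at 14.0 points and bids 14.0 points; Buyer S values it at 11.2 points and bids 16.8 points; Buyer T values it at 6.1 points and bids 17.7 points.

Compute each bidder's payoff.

Payoffs: Buyer M 3.8 points, Buyer U 0.0 points, Buyer K 0.0 points, Buyer B 0.0 points, Buyer S 0.0 points, Buyer T 0.0 points.

Bids in descending order: Buyer M 56.6 points > Buyer K 52.8 points > Buyer U 50.4 points > Buyer T 17.7 points > Buyer S 16.8 points > Buyer B 14.0 points.
Buyer M has the top bid and wins; the price is the second-highest bid, 52.8 points.
Buyer M's payoff = 56.6 points − 52.8 points = 3.8 points. All other bidders lose, so their payoff is 0.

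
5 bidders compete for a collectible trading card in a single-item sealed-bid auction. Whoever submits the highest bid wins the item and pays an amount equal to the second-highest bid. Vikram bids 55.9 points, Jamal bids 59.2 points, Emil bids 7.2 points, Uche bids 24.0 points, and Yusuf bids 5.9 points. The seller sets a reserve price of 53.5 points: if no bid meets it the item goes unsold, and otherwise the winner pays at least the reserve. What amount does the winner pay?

The winner pays 55.9 points.

Bids in descending order: Jamal 59.2 points > Vikram 55.9 points > Uche 24.0 points > Emil 7.2 points > Yusuf 5.9 points.
Jamal has the highest bid, so Jamal wins.
The second-highest bid is 55.9 points, which exceeds the reserve, so that sets the price.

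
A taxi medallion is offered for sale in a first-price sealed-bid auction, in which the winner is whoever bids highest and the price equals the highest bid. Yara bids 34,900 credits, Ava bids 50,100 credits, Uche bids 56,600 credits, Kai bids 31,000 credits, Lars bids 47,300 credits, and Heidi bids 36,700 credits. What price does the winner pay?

Price paid: 56,600 credits.

Ordered from highest: Uche 56,600 credits > Ava 50,100 credits > Lars 47,300 credits > Heidi 36,700 credits > Yara 34,900 credits > Kai 31,000 credits.
Uche is the highest bidder, so Uche wins.
Under the first-price rule, the price is the highest bid: 56,600 credits.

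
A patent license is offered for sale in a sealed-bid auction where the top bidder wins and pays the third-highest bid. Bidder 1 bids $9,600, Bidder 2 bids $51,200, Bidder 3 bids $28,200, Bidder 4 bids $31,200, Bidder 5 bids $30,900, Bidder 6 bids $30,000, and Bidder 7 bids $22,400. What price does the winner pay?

Bids in descending order: Bidder 2 $51,200; Bidder 4 $31,200; Bidder 5 $30,900; Bidder 6 $30,000; Bidder 3 $28,200; Bidder 7 $22,400; Bidder 1 $9,600.
Bidder 2 is the highest bidder, so Bidder 2 wins.
Under the third-price rule, the price is the third-highest bid: $30,900.

Price paid: $30,900.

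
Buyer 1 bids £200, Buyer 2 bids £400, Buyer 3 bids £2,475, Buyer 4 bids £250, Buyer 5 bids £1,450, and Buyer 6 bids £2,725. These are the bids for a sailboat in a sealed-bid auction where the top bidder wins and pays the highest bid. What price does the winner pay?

£2,725

Bids in descending order: Buyer 6 £2,725, then Buyer 3 £2,475, then Buyer 5 £1,450, then Buyer 2 £400, then Buyer 4 £250, then Buyer 1 £200.
Buyer 6 is the highest bidder, so Buyer 6 wins.
Under the first-price rule, the price is the highest bid: £2,725.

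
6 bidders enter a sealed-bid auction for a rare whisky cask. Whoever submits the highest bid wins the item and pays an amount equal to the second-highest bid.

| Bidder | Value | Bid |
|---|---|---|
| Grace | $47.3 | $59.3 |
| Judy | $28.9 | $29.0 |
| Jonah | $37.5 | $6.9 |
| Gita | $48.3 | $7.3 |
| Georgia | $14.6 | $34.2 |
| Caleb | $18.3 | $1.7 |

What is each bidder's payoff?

Bids in descending order: Grace $59.3, then Georgia $34.2, then Judy $29.0, then Gita $7.3, then Jonah $6.9, then Caleb $1.7.
Grace has the top bid and wins; the price is the second-highest bid, $34.2.
Grace's payoff = $47.3 − $34.2 = $13.1. All other bidders lose, so their payoff is 0.

Payoffs: Grace $13.1, Judy $0.0, Jonah $0.0, Gita $0.0, Georgia $0.0, Caleb $0.0.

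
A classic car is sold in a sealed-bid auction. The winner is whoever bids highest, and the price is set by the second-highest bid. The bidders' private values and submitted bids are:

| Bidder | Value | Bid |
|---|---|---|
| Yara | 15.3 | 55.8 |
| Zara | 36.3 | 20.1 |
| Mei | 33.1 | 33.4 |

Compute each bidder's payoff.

Ranking the bids: Yara 55.8 > Mei 33.4 > Zara 20.1.
Yara has the top bid and wins; the price is the second-highest bid, 33.4.
Yara's payoff = 15.3 − 33.4 = -18.1. All other bidders lose, so their payoff is 0.

Payoffs: Yara -18.1, Zara 0.0, Mei 0.0.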